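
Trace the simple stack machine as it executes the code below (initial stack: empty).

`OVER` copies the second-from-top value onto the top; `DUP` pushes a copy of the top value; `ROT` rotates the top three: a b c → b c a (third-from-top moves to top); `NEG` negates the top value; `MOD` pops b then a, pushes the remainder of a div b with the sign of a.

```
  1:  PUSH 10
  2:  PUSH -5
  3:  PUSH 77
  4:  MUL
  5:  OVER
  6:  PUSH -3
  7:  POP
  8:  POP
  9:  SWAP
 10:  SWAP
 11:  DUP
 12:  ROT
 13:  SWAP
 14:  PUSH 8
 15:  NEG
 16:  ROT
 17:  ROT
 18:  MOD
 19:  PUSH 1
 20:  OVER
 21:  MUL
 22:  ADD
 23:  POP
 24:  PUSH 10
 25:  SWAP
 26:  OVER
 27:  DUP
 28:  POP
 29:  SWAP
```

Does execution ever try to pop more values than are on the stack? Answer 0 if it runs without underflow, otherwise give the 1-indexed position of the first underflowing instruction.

PUSH 10 : [10]
PUSH -5 : [10, -5]
PUSH 77 : [10, -5, 77]
MUL     : [10, -385]
OVER    : [10, -385, 10]
PUSH -3 : [10, -385, 10, -3]
POP     : [10, -385, 10]
POP     : [10, -385]
SWAP    : [-385, 10]
SWAP    : [10, -385]
DUP     : [10, -385, -385]
ROT     : [-385, -385, 10]
SWAP    : [-385, 10, -385]
PUSH 8  : [-385, 10, -385, 8]
NEG     : [-385, 10, -385, -8]
ROT     : [-385, -385, -8, 10]
ROT     : [-385, -8, 10, -385]
MOD     : [-385, -8, 10]
PUSH 1  : [-385, -8, 10, 1]
OVER    : [-385, -8, 10, 1, 10]
MUL     : [-385, -8, 10, 10]
ADD     : [-385, -8, 20]
POP     : [-385, -8]
PUSH 10 : [-385, -8, 10]
SWAP    : [-385, 10, -8]
OVER    : [-385, 10, -8, 10]
DUP     : [-385, 10, -8, 10, 10]
POP     : [-385, 10, -8, 10]
SWAP    : [-385, 10, 10, -8]

0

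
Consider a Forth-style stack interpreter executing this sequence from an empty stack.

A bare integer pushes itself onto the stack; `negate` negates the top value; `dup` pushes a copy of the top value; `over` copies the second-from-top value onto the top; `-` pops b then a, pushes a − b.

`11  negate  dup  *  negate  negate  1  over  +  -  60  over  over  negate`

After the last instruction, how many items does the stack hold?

4

11     -> 11
negate -> -11
dup    -> -11 -11
*      -> 121
negate -> -121
negate -> 121
1      -> 121 1
over   -> 121 1 121
+      -> 121 122
-      -> -1
60     -> -1 60
over   -> -1 60 -1
over   -> -1 60 -1 60
negate -> -1 60 -1 -60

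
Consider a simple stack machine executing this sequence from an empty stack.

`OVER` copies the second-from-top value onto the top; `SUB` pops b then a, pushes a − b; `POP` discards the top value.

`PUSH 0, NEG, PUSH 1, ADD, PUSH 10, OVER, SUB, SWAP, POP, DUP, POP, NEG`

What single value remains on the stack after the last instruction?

-9

PUSH 0  → 0
NEG     → 0
PUSH 1  → 0 1
ADD     → 1
PUSH 10 → 1 10
OVER    → 1 10 1
SUB     → 1 9
SWAP    → 9 1
POP     → 9
DUP     → 9 9
POP     → 9
NEG     → -9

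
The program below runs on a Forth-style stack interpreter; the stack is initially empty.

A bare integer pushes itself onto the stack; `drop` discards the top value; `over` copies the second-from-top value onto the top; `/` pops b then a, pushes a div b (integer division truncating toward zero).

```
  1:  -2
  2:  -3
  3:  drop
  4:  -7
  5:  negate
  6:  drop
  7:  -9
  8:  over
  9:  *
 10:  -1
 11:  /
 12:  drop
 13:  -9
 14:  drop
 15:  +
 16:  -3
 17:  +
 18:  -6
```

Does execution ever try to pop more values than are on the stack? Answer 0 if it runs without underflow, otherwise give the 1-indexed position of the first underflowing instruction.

-2     -> -2
-3     -> -2 -3
drop   -> -2
-7     -> -2 -7
negate -> -2 7
drop   -> -2
-9     -> -2 -9
over   -> -2 -9 -2
*      -> -2 18
-1     -> -2 18 -1
/      -> -2 -18
drop   -> -2
-9     -> -2 -9
drop   -> -2
+  — needs 2 operands, stack has 1 → underflow

15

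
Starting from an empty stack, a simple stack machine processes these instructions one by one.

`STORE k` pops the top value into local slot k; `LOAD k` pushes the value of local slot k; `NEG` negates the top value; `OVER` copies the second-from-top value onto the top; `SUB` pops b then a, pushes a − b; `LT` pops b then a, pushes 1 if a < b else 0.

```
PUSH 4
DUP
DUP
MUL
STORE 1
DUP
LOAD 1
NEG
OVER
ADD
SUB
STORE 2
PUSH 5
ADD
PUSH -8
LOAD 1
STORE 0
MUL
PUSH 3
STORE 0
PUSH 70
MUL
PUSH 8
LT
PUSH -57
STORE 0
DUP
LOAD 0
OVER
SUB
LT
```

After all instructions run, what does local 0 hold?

-57

PUSH 4   -> 4
DUP      -> 4 4
DUP      -> 4 4 4
MUL      -> 4 16
STORE 1  -> 4
DUP      -> 4 4
LOAD 1   -> 4 4 16
NEG      -> 4 4 -16
OVER     -> 4 4 -16 4
ADD      -> 4 4 -12
SUB      -> 4 16
STORE 2  -> 4
PUSH 5   -> 4 5
ADD      -> 9
PUSH -8  -> 9 -8
LOAD 1   -> 9 -8 16
STORE 0  -> 9 -8
MUL      -> -72
PUSH 3   -> -72 3
STORE 0  -> -72
PUSH 70  -> -72 70
MUL      -> -5040
PUSH 8   -> -5040 8
LT       -> 1
PUSH -57 -> 1 -57
STORE 0  -> 1
DUP      -> 1 1
LOAD 0   -> 1 1 -57
OVER     -> 1 1 -57 1
SUB      -> 1 1 -58
LT       -> 1 0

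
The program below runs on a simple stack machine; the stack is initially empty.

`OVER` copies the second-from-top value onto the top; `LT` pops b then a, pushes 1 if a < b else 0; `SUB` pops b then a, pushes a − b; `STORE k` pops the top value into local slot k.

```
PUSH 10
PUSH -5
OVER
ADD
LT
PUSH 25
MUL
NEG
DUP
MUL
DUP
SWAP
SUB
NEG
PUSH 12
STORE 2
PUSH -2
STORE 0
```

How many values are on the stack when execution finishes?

1

PUSH 10 : [10]
PUSH -5 : [10, -5]
OVER    : [10, -5, 10]
ADD     : [10, 5]
LT      : [0]
PUSH 25 : [0, 25]
MUL     : [0]
NEG     : [0]
DUP     : [0, 0]
MUL     : [0]
DUP     : [0, 0]
SWAP    : [0, 0]
SUB     : [0]
NEG     : [0]
PUSH 12 : [0, 12]
STORE 2 : [0]
PUSH -2 : [0, -2]
STORE 0 : [0]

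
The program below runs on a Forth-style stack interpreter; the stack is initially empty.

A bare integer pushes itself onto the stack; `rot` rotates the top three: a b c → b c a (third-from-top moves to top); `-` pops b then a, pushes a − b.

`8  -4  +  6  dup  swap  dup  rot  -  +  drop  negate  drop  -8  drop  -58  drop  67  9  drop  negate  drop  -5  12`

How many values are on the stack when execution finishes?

8       [8]
-4      [8, -4]
+       [4]
6       [4, 6]
dup     [4, 6, 6]
swap    [4, 6, 6]
dup     [4, 6, 6, 6]
rot     [4, 6, 6, 6]
-       [4, 6, 0]
+       [4, 6]
drop    [4]
negate  [-4]
drop    []
-8      [-8]
drop    []
-58     [-58]
drop    []
67      [67]
9       [67, 9]
drop    [67]
negate  [-67]
drop    []
-5      [-5]
12      [-5, 12]

2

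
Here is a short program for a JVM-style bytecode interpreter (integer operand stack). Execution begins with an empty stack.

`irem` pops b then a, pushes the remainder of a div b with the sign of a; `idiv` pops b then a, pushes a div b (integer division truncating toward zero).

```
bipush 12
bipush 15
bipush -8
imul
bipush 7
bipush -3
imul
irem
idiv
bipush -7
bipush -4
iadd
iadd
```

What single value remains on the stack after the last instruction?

-11

bipush 12 → 12
bipush 15 → 12 15
bipush -8 → 12 15 -8
imul      → 12 -120
bipush 7  → 12 -120 7
bipush -3 → 12 -120 7 -3
imul      → 12 -120 -21
irem      → 12 -15
idiv      → 0
bipush -7 → 0 -7
bipush -4 → 0 -7 -4
iadd      → 0 -11
iadd      → -11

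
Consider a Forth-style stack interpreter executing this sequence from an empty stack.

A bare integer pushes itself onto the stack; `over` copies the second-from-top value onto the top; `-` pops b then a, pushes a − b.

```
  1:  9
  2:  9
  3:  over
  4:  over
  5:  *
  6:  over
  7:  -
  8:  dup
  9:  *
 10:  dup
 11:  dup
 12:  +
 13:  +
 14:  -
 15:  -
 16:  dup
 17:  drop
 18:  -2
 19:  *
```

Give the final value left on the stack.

-31104

9     9
9     9 9
over  9 9 9
over  9 9 9 9
*     9 9 81
over  9 9 81 9
-     9 9 72
dup   9 9 72 72
*     9 9 5184
dup   9 9 5184 5184
dup   9 9 5184 5184 5184
+     9 9 5184 10368
+     9 9 15552
-     9 -15543
-     15552
dup   15552 15552
drop  15552
-2    15552 -2
*     -31104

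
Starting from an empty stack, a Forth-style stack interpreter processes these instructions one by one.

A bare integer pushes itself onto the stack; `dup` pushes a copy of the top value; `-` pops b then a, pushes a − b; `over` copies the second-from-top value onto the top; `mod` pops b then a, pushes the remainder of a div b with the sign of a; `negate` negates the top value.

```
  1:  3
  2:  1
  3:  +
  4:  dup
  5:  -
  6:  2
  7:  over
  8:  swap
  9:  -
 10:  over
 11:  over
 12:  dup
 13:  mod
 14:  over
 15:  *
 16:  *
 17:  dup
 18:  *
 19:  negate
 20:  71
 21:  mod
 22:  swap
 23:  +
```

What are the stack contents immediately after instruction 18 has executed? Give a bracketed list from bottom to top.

3    : 3
1    : 3 1
+    : 4
dup  : 4 4
-    : 0
2    : 0 2
over : 0 2 0
swap : 0 0 2
-    : 0 -2
over : 0 -2 0
over : 0 -2 0 -2
dup  : 0 -2 0 -2 -2
mod  : 0 -2 0 0
over : 0 -2 0 0 0
*    : 0 -2 0 0
*    : 0 -2 0
dup  : 0 -2 0 0
*    : 0 -2 0

[0, -2, 0]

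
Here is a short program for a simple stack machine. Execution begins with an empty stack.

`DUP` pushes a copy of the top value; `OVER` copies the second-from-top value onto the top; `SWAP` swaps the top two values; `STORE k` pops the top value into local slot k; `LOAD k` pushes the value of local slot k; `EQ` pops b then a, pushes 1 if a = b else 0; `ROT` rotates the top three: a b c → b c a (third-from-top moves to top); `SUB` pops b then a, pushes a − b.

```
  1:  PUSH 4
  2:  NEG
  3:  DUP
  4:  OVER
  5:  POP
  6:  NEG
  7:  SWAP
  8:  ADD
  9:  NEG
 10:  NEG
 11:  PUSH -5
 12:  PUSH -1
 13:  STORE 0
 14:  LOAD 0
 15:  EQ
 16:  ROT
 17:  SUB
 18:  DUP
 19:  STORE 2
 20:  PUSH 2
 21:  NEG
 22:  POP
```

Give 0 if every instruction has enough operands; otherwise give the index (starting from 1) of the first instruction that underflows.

PUSH 4  -> 4
NEG     -> -4
DUP     -> -4 -4
OVER    -> -4 -4 -4
POP     -> -4 -4
NEG     -> -4 4
SWAP    -> 4 -4
ADD     -> 0
NEG     -> 0
NEG     -> 0
PUSH -5 -> 0 -5
PUSH -1 -> 0 -5 -1
STORE 0 -> 0 -5
LOAD 0  -> 0 -5 -1
EQ      -> 0 0
ROT  — needs 3 operands, stack has 2 → underflow

16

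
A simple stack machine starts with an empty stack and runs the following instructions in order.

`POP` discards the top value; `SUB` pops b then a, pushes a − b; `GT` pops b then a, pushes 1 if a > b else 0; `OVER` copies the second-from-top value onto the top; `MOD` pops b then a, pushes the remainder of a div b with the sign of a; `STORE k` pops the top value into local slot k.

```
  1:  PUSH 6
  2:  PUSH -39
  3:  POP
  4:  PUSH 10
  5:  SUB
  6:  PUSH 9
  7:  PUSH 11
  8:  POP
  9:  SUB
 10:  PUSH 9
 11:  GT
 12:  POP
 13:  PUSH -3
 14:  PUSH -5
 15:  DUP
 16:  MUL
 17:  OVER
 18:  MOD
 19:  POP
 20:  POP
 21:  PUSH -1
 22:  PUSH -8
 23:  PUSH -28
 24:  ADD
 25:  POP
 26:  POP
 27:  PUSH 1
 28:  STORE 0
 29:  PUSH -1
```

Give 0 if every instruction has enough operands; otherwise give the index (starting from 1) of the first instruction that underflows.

PUSH 6   -> 6
PUSH -39 -> 6 -39
POP      -> 6
PUSH 10  -> 6 10
SUB      -> -4
PUSH 9   -> -4 9
PUSH 11  -> -4 9 11
POP      -> -4 9
SUB      -> -13
PUSH 9   -> -13 9
GT       -> 0
POP      -> (empty)
PUSH -3  -> -3
PUSH -5  -> -3 -5
DUP      -> -3 -5 -5
MUL      -> -3 25
OVER     -> -3 25 -3
MOD      -> -3 1
POP      -> -3
POP      -> (empty)
PUSH -1  -> -1
PUSH -8  -> -1 -8
PUSH -28 -> -1 -8 -28
ADD      -> -1 -36
POP      -> -1
POP      -> (empty)
PUSH 1   -> 1
STORE 0  -> (empty)
PUSH -1  -> -1

0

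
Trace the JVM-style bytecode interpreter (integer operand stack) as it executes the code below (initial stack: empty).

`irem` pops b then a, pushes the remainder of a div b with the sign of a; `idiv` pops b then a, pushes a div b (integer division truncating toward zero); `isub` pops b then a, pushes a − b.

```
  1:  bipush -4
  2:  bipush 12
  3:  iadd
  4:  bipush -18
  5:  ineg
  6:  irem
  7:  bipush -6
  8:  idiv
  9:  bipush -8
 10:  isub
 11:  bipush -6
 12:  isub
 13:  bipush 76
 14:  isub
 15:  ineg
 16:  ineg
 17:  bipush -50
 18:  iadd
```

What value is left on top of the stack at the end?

bipush -4   -4
bipush 12   -4 12
iadd        8
bipush -18  8 -18
ineg        8 18
irem        8
bipush -6   8 -6
idiv        -1
bipush -8   -1 -8
isub        7
bipush -6   7 -6
isub        13
bipush 76   13 76
isub        -63
ineg        63
ineg        -63
bipush -50  -63 -50
iadd        -113

-113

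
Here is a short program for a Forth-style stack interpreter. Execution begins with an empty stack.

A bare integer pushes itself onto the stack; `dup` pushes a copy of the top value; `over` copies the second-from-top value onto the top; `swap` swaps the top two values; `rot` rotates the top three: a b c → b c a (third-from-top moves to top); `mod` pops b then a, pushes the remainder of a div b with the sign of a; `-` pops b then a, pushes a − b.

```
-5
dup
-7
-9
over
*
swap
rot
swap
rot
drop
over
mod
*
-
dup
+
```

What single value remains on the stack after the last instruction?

-5    [-5]
dup   [-5, -5]
-7    [-5, -5, -7]
-9    [-5, -5, -7, -9]
over  [-5, -5, -7, -9, -7]
*     [-5, -5, -7, 63]
swap  [-5, -5, 63, -7]
rot   [-5, 63, -7, -5]
swap  [-5, 63, -5, -7]
rot   [-5, -5, -7, 63]
drop  [-5, -5, -7]
over  [-5, -5, -7, -5]
mod   [-5, -5, -2]
*     [-5, 10]
-     [-15]
dup   [-15, -15]
+     [-30]

-30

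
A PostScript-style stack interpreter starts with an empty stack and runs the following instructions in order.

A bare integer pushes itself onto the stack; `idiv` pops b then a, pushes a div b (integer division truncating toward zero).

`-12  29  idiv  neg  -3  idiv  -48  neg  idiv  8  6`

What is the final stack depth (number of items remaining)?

3

-12  -> -12
29   -> -12 29
idiv -> 0
neg  -> 0
-3   -> 0 -3
idiv -> 0
-48  -> 0 -48
neg  -> 0 48
idiv -> 0
8    -> 0 8
6    -> 0 8 6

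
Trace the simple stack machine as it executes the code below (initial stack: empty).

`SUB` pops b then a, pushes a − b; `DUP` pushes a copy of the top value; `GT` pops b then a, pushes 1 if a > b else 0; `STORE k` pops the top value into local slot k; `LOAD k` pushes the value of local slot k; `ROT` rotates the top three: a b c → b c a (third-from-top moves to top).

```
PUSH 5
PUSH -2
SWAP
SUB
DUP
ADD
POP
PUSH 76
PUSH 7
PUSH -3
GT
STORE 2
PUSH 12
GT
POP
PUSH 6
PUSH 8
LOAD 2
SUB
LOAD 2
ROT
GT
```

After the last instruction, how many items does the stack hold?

2

PUSH 5  : 5
PUSH -2 : 5 -2
SWAP    : -2 5
SUB     : -7
DUP     : -7 -7
ADD     : -14
POP     : (empty)
PUSH 76 : 76
PUSH 7  : 76 7
PUSH -3 : 76 7 -3
GT      : 76 1
STORE 2 : 76
PUSH 12 : 76 12
GT      : 1
POP     : (empty)
PUSH 6  : 6
PUSH 8  : 6 8
LOAD 2  : 6 8 1
SUB     : 6 7
LOAD 2  : 6 7 1
ROT     : 7 1 6
GT      : 7 0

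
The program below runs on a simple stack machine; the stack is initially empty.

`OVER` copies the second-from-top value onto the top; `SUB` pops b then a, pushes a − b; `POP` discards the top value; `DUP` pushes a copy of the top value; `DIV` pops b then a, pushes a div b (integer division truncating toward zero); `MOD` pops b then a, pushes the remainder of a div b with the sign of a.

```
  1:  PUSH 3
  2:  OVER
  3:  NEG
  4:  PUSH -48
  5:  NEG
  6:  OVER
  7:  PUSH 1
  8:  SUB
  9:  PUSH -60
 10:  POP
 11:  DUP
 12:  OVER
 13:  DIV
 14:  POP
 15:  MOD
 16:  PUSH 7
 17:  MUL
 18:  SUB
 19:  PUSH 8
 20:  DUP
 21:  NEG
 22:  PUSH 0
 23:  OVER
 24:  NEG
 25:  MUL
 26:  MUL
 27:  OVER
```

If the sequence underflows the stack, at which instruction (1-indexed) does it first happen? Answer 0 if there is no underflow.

2

PUSH 3  3
OVER  — needs 2 operands, stack has 1 → underflow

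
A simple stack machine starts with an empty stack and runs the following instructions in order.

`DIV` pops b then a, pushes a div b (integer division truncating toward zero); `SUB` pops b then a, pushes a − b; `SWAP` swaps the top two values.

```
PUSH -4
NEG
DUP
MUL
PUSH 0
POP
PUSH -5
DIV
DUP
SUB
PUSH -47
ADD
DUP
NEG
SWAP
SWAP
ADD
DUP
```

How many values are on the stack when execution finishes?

2

PUSH -4  → [-4]
NEG      → [4]
DUP      → [4, 4]
MUL      → [16]
PUSH 0   → [16, 0]
POP      → [16]
PUSH -5  → [16, -5]
DIV      → [-3]
DUP      → [-3, -3]
SUB      → [0]
PUSH -47 → [0, -47]
ADD      → [-47]
DUP      → [-47, -47]
NEG      → [-47, 47]
SWAP     → [47, -47]
SWAP     → [-47, 47]
ADD      → [0]
DUP      → [0, 0]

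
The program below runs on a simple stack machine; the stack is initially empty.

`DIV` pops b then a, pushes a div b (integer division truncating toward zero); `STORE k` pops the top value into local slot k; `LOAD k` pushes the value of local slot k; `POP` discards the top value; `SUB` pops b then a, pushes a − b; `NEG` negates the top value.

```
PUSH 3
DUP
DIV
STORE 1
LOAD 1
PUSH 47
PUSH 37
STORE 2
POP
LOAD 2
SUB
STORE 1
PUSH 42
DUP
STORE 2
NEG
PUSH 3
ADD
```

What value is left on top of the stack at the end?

PUSH 3   [3]
DUP      [3, 3]
DIV      [1]
STORE 1  []
LOAD 1   [1]
PUSH 47  [1, 47]
PUSH 37  [1, 47, 37]
STORE 2  [1, 47]
POP      [1]
LOAD 2   [1, 37]
SUB      [-36]
STORE 1  []
PUSH 42  [42]
DUP      [42, 42]
STORE 2  [42]
NEG      [-42]
PUSH 3   [-42, 3]
ADD      [-39]

-39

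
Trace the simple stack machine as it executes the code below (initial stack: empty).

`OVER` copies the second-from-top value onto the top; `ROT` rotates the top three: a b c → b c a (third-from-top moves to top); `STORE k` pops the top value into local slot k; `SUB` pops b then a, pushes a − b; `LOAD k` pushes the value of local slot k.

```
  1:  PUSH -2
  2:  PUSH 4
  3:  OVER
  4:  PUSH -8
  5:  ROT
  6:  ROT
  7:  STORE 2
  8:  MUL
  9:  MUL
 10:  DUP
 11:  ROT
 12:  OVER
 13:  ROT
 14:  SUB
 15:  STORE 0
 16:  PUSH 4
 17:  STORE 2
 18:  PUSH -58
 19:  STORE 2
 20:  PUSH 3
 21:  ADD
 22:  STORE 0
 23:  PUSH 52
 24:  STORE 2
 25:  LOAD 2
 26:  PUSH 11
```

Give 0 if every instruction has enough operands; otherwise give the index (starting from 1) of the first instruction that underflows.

11

PUSH -2 → [-2]
PUSH 4  → [-2, 4]
OVER    → [-2, 4, -2]
PUSH -8 → [-2, 4, -2, -8]
ROT     → [-2, -2, -8, 4]
ROT     → [-2, -8, 4, -2]
STORE 2 → [-2, -8, 4]
MUL     → [-2, -32]
MUL     → [64]
DUP     → [64, 64]
ROT  — needs 3 operands, stack has 2 → underflow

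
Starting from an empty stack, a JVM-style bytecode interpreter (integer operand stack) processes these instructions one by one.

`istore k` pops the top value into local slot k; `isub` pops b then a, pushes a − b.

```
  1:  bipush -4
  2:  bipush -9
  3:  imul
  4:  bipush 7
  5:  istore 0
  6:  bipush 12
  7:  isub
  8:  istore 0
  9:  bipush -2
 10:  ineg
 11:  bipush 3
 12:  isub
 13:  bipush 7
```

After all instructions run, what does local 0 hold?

bipush -4 -> [-4]
bipush -9 -> [-4, -9]
imul      -> [36]
bipush 7  -> [36, 7]
istore 0  -> [36]
bipush 12 -> [36, 12]
isub      -> [24]
istore 0  -> []
bipush -2 -> [-2]
ineg      -> [2]
bipush 3  -> [2, 3]
isub      -> [-1]
bipush 7  -> [-1, 7]

24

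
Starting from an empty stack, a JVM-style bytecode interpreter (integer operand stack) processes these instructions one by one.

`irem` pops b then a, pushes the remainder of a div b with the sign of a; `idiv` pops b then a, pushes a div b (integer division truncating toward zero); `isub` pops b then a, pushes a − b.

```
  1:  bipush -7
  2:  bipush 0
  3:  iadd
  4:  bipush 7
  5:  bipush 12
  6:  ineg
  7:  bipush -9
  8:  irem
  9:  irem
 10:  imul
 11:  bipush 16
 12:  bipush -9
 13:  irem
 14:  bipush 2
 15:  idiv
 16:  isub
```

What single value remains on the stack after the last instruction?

bipush -7  [-7]
bipush 0   [-7, 0]
iadd       [-7]
bipush 7   [-7, 7]
bipush 12  [-7, 7, 12]
ineg       [-7, 7, -12]
bipush -9  [-7, 7, -12, -9]
irem       [-7, 7, -3]
irem       [-7, 1]
imul       [-7]
bipush 16  [-7, 16]
bipush -9  [-7, 16, -9]
irem       [-7, 7]
bipush 2   [-7, 7, 2]
idiv       [-7, 3]
isub       [-10]

-10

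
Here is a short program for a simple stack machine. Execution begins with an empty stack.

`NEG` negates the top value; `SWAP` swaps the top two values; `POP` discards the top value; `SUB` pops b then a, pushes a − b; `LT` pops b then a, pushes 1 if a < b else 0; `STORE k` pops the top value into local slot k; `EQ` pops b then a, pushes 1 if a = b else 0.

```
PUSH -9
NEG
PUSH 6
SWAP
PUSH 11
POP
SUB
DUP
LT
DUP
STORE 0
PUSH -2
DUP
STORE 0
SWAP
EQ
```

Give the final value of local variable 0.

PUSH -9 : -9
NEG     : 9
PUSH 6  : 9 6
SWAP    : 6 9
PUSH 11 : 6 9 11
POP     : 6 9
SUB     : -3
DUP     : -3 -3
LT      : 0
DUP     : 0 0
STORE 0 : 0
PUSH -2 : 0 -2
DUP     : 0 -2 -2
STORE 0 : 0 -2
SWAP    : -2 0
EQ      : 0

-2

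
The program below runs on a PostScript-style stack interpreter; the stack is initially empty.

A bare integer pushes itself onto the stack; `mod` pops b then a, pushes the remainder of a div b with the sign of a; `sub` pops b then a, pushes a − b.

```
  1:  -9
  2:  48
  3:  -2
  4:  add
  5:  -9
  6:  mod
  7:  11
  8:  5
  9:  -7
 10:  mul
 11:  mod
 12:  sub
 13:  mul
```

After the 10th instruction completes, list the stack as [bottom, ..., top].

[-9, 1, 11, -35]

-9  → -9
48  → -9 48
-2  → -9 48 -2
add → -9 46
-9  → -9 46 -9
mod → -9 1
11  → -9 1 11
5   → -9 1 11 5
-7  → -9 1 11 5 -7
mul → -9 1 11 -35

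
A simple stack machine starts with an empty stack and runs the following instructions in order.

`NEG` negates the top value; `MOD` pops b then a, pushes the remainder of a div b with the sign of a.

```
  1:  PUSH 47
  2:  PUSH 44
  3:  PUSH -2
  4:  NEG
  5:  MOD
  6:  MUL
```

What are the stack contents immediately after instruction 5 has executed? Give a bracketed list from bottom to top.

PUSH 47 : 47
PUSH 44 : 47 44
PUSH -2 : 47 44 -2
NEG     : 47 44 2
MOD     : 47 0

[47, 0]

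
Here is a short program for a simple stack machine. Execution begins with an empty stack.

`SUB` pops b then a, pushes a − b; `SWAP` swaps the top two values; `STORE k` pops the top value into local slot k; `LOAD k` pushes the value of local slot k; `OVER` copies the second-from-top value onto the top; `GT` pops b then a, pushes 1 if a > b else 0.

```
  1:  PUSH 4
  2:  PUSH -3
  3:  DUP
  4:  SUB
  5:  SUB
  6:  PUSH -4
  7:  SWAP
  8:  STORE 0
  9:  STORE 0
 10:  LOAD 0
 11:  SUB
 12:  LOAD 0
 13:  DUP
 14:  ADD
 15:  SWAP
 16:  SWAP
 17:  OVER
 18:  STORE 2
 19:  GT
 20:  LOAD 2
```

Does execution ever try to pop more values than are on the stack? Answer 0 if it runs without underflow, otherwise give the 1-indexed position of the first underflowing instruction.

11

PUSH 4  : [4]
PUSH -3 : [4, -3]
DUP     : [4, -3, -3]
SUB     : [4, 0]
SUB     : [4]
PUSH -4 : [4, -4]
SWAP    : [-4, 4]
STORE 0 : [-4]
STORE 0 : []
LOAD 0  : [-4]
SUB  — needs 2 operands, stack has 1 → underflow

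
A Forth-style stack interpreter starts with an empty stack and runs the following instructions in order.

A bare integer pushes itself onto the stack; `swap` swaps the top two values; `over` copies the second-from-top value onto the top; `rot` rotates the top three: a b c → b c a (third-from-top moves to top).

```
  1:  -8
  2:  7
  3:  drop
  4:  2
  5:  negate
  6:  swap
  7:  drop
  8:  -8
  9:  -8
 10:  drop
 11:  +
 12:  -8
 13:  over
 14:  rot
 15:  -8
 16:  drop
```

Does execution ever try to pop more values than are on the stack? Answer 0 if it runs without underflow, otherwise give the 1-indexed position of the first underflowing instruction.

-8     → [-8]
7      → [-8, 7]
drop   → [-8]
2      → [-8, 2]
negate → [-8, -2]
swap   → [-2, -8]
drop   → [-2]
-8     → [-2, -8]
-8     → [-2, -8, -8]
drop   → [-2, -8]
+      → [-10]
-8     → [-10, -8]
over   → [-10, -8, -10]
rot    → [-8, -10, -10]
-8     → [-8, -10, -10, -8]
drop   → [-8, -10, -10]

0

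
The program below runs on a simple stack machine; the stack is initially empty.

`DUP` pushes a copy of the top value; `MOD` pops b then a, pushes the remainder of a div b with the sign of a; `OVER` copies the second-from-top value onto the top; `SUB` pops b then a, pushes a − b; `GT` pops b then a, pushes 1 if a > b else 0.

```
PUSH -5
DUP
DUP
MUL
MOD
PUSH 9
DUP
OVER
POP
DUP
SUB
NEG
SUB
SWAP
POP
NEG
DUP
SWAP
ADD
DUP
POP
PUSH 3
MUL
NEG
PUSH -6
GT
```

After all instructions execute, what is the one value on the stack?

PUSH -5 → -5
DUP     → -5 -5
DUP     → -5 -5 -5
MUL     → -5 25
MOD     → -5
PUSH 9  → -5 9
DUP     → -5 9 9
OVER    → -5 9 9 9
POP     → -5 9 9
DUP     → -5 9 9 9
SUB     → -5 9 0
NEG     → -5 9 0
SUB     → -5 9
SWAP    → 9 -5
POP     → 9
NEG     → -9
DUP     → -9 -9
SWAP    → -9 -9
ADD     → -18
DUP     → -18 -18
POP     → -18
PUSH 3  → -18 3
MUL     → -54
NEG     → 54
PUSH -6 → 54 -6
GT      → 1

1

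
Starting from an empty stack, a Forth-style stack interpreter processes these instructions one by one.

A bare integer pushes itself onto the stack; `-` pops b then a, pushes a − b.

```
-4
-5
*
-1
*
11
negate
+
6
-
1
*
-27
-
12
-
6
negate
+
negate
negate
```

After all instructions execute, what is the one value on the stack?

-28

-4     : -4
-5     : -4 -5
*      : 20
-1     : 20 -1
*      : -20
11     : -20 11
negate : -20 -11
+      : -31
6      : -31 6
-      : -37
1      : -37 1
*      : -37
-27    : -37 -27
-      : -10
12     : -10 12
-      : -22
6      : -22 6
negate : -22 -6
+      : -28
negate : 28
negate : -28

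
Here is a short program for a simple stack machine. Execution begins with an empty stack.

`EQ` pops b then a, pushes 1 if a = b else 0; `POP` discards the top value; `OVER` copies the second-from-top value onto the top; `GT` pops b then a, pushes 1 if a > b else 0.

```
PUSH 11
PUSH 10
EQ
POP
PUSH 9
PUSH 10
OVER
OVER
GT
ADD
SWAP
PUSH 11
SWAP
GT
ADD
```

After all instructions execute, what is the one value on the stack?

11

PUSH 11 → [11]
PUSH 10 → [11, 10]
EQ      → [0]
POP     → []
PUSH 9  → [9]
PUSH 10 → [9, 10]
OVER    → [9, 10, 9]
OVER    → [9, 10, 9, 10]
GT      → [9, 10, 0]
ADD     → [9, 10]
SWAP    → [10, 9]
PUSH 11 → [10, 9, 11]
SWAP    → [10, 11, 9]
GT      → [10, 1]
ADD     → [11]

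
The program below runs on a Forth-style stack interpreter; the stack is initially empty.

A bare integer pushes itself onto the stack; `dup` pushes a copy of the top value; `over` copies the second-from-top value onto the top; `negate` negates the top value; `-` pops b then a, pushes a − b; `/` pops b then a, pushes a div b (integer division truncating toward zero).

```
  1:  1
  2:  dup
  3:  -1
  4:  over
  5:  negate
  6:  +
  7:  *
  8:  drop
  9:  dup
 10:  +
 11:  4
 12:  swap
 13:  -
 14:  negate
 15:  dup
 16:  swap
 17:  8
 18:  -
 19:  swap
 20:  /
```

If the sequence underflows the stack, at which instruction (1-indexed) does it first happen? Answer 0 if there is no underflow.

1      -> [1]
dup    -> [1, 1]
-1     -> [1, 1, -1]
over   -> [1, 1, -1, 1]
negate -> [1, 1, -1, -1]
+      -> [1, 1, -2]
*      -> [1, -2]
drop   -> [1]
dup    -> [1, 1]
+      -> [2]
4      -> [2, 4]
swap   -> [4, 2]
-      -> [2]
negate -> [-2]
dup    -> [-2, -2]
swap   -> [-2, -2]
8      -> [-2, -2, 8]
-      -> [-2, -10]
swap   -> [-10, -2]
/      -> [5]

0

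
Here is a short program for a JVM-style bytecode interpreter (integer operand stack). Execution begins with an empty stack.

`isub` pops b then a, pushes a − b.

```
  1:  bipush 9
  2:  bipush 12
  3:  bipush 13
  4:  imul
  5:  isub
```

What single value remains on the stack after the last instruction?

bipush 9  -> [9]
bipush 12 -> [9, 12]
bipush 13 -> [9, 12, 13]
imul      -> [9, 156]
isub      -> [-147]

-147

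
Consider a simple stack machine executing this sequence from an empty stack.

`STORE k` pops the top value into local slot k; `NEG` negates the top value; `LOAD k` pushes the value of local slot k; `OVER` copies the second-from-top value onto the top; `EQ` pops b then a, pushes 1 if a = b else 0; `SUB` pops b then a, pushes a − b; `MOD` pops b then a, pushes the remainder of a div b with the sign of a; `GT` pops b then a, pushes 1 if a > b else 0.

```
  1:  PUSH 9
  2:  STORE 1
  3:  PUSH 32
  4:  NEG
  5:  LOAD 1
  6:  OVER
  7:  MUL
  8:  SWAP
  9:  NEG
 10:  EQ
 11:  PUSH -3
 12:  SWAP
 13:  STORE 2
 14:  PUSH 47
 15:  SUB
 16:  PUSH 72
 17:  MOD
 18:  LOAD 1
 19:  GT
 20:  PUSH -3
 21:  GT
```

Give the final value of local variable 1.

9

PUSH 9  → 9
STORE 1 → (empty)
PUSH 32 → 32
NEG     → -32
LOAD 1  → -32 9
OVER    → -32 9 -32
MUL     → -32 -288
SWAP    → -288 -32
NEG     → -288 32
EQ      → 0
PUSH -3 → 0 -3
SWAP    → -3 0
STORE 2 → -3
PUSH 47 → -3 47
SUB     → -50
PUSH 72 → -50 72
MOD     → -50
LOAD 1  → -50 9
GT      → 0
PUSH -3 → 0 -3
GT      → 1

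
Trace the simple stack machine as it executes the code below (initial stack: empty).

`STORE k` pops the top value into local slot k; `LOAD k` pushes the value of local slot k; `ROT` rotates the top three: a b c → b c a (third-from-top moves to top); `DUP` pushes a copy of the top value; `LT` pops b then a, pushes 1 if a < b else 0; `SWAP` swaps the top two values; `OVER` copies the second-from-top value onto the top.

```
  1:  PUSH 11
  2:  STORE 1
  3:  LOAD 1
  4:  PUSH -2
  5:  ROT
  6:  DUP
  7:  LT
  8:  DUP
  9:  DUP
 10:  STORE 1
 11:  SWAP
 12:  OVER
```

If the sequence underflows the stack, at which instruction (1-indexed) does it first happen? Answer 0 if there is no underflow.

PUSH 11 → 11
STORE 1 → (empty)
LOAD 1  → 11
PUSH -2 → 11 -2
ROT  — needs 3 operands, stack has 2 → underflow

5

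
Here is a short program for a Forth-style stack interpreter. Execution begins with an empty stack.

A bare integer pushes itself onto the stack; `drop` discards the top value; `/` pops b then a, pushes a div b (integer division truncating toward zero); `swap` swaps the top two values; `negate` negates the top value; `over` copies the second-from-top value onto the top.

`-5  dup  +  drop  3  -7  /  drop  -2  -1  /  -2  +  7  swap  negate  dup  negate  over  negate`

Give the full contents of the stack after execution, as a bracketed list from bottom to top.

-5     → -5
dup    → -5 -5
+      → -10
drop   → (empty)
3      → 3
-7     → 3 -7
/      → 0
drop   → (empty)
-2     → -2
-1     → -2 -1
/      → 2
-2     → 2 -2
+      → 0
7      → 0 7
swap   → 7 0
negate → 7 0
dup    → 7 0 0
negate → 7 0 0
over   → 7 0 0 0
negate → 7 0 0 0

[7, 0, 0, 0]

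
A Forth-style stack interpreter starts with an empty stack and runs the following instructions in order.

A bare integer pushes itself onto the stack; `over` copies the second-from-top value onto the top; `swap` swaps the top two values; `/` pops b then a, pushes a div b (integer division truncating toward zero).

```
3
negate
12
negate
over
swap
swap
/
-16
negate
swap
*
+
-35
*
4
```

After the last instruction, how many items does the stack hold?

3      : 3
negate : -3
12     : -3 12
negate : -3 -12
over   : -3 -12 -3
swap   : -3 -3 -12
swap   : -3 -12 -3
/      : -3 4
-16    : -3 4 -16
negate : -3 4 16
swap   : -3 16 4
*      : -3 64
+      : 61
-35    : 61 -35
*      : -2135
4      : -2135 4

2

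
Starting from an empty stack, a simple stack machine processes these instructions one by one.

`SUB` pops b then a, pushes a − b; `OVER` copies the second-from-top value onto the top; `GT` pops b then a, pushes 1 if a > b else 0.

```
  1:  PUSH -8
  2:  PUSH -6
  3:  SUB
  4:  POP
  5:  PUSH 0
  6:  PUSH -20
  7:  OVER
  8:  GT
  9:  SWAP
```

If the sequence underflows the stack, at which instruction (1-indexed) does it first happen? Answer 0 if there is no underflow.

0

PUSH -8   -8
PUSH -6   -8 -6
SUB       -2
POP       (empty)
PUSH 0    0
PUSH -20  0 -20
OVER      0 -20 0
GT        0 0
SWAP      0 0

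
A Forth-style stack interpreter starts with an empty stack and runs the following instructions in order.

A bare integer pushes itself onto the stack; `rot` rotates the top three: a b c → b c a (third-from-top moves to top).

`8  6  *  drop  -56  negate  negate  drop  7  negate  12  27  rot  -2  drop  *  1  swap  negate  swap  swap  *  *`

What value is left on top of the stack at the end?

2268

8      -> 8
6      -> 8 6
*      -> 48
drop   -> (empty)
-56    -> -56
negate -> 56
negate -> -56
drop   -> (empty)
7      -> 7
negate -> -7
12     -> -7 12
27     -> -7 12 27
rot    -> 12 27 -7
-2     -> 12 27 -7 -2
drop   -> 12 27 -7
*      -> 12 -189
1      -> 12 -189 1
swap   -> 12 1 -189
negate -> 12 1 189
swap   -> 12 189 1
swap   -> 12 1 189
*      -> 12 189
*      -> 2268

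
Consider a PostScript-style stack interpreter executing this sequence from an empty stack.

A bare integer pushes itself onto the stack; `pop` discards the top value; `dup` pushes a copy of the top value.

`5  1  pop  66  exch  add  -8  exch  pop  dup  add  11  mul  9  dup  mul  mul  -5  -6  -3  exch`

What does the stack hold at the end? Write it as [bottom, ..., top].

5     [5]
1     [5, 1]
pop   [5]
66    [5, 66]
exch  [66, 5]
add   [71]
-8    [71, -8]
exch  [-8, 71]
pop   [-8]
dup   [-8, -8]
add   [-16]
11    [-16, 11]
mul   [-176]
9     [-176, 9]
dup   [-176, 9, 9]
mul   [-176, 81]
mul   [-14256]
-5    [-14256, -5]
-6    [-14256, -5, -6]
-3    [-14256, -5, -6, -3]
exch  [-14256, -5, -3, -6]

[-14256, -5, -3, -6]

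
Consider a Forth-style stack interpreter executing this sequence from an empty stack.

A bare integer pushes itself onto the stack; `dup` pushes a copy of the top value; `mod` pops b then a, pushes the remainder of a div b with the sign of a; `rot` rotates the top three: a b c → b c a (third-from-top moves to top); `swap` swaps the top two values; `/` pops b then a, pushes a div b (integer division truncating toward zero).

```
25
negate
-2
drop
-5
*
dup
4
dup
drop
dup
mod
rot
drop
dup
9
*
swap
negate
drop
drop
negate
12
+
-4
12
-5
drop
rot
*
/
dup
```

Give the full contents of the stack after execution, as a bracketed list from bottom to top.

[0, 0]

25     : 25
negate : -25
-2     : -25 -2
drop   : -25
-5     : -25 -5
*      : 125
dup    : 125 125
4      : 125 125 4
dup    : 125 125 4 4
drop   : 125 125 4
dup    : 125 125 4 4
mod    : 125 125 0
rot    : 125 0 125
drop   : 125 0
dup    : 125 0 0
9      : 125 0 0 9
*      : 125 0 0
swap   : 125 0 0
negate : 125 0 0
drop   : 125 0
drop   : 125
negate : -125
12     : -125 12
+      : -113
-4     : -113 -4
12     : -113 -4 12
-5     : -113 -4 12 -5
drop   : -113 -4 12
rot    : -4 12 -113
*      : -4 -1356
/      : 0
dup    : 0 0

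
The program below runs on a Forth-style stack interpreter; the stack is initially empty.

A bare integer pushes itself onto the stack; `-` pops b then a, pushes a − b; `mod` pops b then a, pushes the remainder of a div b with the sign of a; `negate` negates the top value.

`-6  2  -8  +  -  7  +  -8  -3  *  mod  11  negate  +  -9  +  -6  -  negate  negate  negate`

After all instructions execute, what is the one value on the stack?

7

-6     : -6
2      : -6 2
-8     : -6 2 -8
+      : -6 -6
-      : 0
7      : 0 7
+      : 7
-8     : 7 -8
-3     : 7 -8 -3
*      : 7 24
mod    : 7
11     : 7 11
negate : 7 -11
+      : -4
-9     : -4 -9
+      : -13
-6     : -13 -6
-      : -7
negate : 7
negate : -7
negate : 7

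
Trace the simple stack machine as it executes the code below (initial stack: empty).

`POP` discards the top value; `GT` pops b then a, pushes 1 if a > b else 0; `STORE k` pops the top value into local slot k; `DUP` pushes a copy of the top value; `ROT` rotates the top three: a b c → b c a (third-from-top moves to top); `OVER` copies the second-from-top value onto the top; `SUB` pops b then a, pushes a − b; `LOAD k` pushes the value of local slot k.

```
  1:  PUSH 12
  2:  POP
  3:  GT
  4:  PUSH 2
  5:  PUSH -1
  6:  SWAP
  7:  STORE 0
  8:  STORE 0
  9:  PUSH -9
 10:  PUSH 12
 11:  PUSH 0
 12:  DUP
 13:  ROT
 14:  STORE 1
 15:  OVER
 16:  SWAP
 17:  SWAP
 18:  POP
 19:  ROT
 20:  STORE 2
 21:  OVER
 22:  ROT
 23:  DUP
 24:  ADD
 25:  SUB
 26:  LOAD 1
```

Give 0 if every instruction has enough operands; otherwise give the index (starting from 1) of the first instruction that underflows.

3

PUSH 12 -> 12
POP     -> (empty)
GT  — needs 2 operands, stack has 0 → underflow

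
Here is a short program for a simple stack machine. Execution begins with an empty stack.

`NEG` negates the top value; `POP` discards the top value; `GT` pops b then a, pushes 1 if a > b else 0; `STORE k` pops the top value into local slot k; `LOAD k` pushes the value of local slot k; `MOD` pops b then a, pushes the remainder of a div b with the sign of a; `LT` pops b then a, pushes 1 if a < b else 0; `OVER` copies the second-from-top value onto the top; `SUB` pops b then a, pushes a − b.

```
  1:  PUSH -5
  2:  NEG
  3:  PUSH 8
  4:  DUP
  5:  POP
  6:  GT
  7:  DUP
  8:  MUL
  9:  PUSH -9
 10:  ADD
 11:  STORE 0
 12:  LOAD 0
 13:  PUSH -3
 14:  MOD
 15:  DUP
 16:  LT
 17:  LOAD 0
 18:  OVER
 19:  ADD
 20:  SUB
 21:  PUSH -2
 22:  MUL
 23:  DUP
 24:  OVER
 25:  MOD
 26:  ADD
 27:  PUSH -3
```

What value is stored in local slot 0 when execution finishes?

-9

PUSH -5  -5
NEG      5
PUSH 8   5 8
DUP      5 8 8
POP      5 8
GT       0
DUP      0 0
MUL      0
PUSH -9  0 -9
ADD      -9
STORE 0  (empty)
LOAD 0   -9
PUSH -3  -9 -3
MOD      0
DUP      0 0
LT       0
LOAD 0   0 -9
OVER     0 -9 0
ADD      0 -9
SUB      9
PUSH -2  9 -2
MUL      -18
DUP      -18 -18
OVER     -18 -18 -18
MOD      -18 0
ADD      -18
PUSH -3  -18 -3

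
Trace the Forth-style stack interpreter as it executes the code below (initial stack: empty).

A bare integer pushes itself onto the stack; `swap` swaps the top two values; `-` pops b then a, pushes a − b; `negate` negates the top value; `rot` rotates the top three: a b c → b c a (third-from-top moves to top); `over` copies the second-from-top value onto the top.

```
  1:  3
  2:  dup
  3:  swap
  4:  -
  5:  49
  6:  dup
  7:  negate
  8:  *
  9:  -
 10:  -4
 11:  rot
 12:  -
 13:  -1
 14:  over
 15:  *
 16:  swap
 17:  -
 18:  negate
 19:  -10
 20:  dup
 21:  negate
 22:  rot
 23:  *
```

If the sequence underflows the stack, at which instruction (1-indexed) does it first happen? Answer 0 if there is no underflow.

11

3       [3]
dup     [3, 3]
swap    [3, 3]
-       [0]
49      [0, 49]
dup     [0, 49, 49]
negate  [0, 49, -49]
*       [0, -2401]
-       [2401]
-4      [2401, -4]
rot  — needs 3 operands, stack has 2 → underflow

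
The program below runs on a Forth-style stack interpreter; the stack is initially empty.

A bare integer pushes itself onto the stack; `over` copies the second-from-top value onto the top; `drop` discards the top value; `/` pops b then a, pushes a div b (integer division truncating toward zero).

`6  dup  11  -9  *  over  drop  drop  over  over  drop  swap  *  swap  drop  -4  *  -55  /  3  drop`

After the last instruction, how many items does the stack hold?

6     6
dup   6 6
11    6 6 11
-9    6 6 11 -9
*     6 6 -99
over  6 6 -99 6
drop  6 6 -99
drop  6 6
over  6 6 6
over  6 6 6 6
drop  6 6 6
swap  6 6 6
*     6 36
swap  36 6
drop  36
-4    36 -4
*     -144
-55   -144 -55
/     2
3     2 3
drop  2

1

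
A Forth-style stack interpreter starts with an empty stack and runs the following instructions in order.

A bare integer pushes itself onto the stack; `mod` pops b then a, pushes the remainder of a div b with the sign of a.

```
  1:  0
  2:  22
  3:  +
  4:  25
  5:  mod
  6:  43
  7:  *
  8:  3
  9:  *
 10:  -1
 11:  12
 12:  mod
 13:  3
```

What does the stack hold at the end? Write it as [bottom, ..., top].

0   → 0
22  → 0 22
+   → 22
25  → 22 25
mod → 22
43  → 22 43
*   → 946
3   → 946 3
*   → 2838
-1  → 2838 -1
12  → 2838 -1 12
mod → 2838 -1
3   → 2838 -1 3

[2838, -1, 3]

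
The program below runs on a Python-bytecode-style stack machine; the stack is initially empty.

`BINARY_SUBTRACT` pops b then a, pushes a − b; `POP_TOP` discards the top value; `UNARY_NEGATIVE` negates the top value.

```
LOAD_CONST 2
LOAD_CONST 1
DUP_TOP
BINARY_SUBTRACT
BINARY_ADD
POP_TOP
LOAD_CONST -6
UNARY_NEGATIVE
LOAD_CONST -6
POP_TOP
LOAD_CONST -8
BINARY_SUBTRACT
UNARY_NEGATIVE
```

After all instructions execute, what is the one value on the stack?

LOAD_CONST 2    → 2
LOAD_CONST 1    → 2 1
DUP_TOP         → 2 1 1
BINARY_SUBTRACT → 2 0
BINARY_ADD      → 2
POP_TOP         → (empty)
LOAD_CONST -6   → -6
UNARY_NEGATIVE  → 6
LOAD_CONST -6   → 6 -6
POP_TOP         → 6
LOAD_CONST -8   → 6 -8
BINARY_SUBTRACT → 14
UNARY_NEGATIVE  → -14

-14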